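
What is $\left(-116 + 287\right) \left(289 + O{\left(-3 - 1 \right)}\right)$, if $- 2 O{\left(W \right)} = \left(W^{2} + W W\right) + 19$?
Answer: $\frac{90117}{2} \approx 45059.0$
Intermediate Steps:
$O{\left(W \right)} = - \frac{19}{2} - W^{2}$ ($O{\left(W \right)} = - \frac{\left(W^{2} + W W\right) + 19}{2} = - \frac{\left(W^{2} + W^{2}\right) + 19}{2} = - \frac{2 W^{2} + 19}{2} = - \frac{19 + 2 W^{2}}{2} = - \frac{19}{2} - W^{2}$)
$\left(-116 + 287\right) \left(289 + O{\left(-3 - 1 \right)}\right) = \left(-116 + 287\right) \left(289 - \left(\frac{19}{2} + \left(-3 - 1\right)^{2}\right)\right) = 171 \left(289 - \left(\frac{19}{2} + \left(-3 - 1\right)^{2}\right)\right) = 171 \left(289 - \frac{51}{2}\right) = 171 \cdot \frac{527}{2} = \frac{90117}{2}$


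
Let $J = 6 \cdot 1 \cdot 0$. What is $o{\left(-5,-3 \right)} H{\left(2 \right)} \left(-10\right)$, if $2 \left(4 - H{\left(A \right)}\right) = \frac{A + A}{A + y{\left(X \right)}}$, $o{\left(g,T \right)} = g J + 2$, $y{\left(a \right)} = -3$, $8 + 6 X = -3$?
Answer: $-120$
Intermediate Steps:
$J = 0$ ($J = 6 \cdot 0 = 0$)
$X = - \frac{11}{6}$ ($X = - \frac{4}{3} + \frac{1}{6} \left(-3\right) = - \frac{4}{3} - \frac{1}{2} = - \frac{11}{6} \approx -1.8333$)
$o{\left(g,T \right)} = 2$ ($o{\left(g,T \right)} = g 0 + 2 = 0 + 2 = 2$)
$H{\left(A \right)} = 4 - \frac{A}{-3 + A}$ ($H{\left(A \right)} = 4 - \frac{\left(A + A\right) \frac{1}{A - 3}}{2} = 4 - \frac{2 A \frac{1}{-3 + A}}{2} = 4 - \frac{A}{-3 + A}$)
$o{\left(-5,-3 \right)} H{\left(2 \right)} \left(-10\right) = 2 \frac{3 \left(-4 + 2\right)}{-3 + 2} \left(-10\right) = 2 \cdot 3 \frac{1}{-1} \left(-2\right) \left(-10\right) = 2 \cdot 3 \left(-1\right) \left(-2\right) \left(-10\right) = 2 \cdot 6 \left(-10\right) = 12 \left(-10\right) = -120$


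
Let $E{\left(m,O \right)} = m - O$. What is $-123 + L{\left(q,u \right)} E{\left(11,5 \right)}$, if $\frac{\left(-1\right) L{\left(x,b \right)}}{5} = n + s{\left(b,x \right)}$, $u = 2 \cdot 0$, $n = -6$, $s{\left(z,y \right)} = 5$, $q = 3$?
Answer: $-93$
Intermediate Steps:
$u = 0$
$L{\left(x,b \right)} = 5$ ($L{\left(x,b \right)} = - 5 \left(-6 + 5\right) = \left(-5\right) \left(-1\right) = 5$)
$-123 + L{\left(q,u \right)} E{\left(11,5 \right)} = -123 + 5 \left(11 - 5\right) = -123 + 5 \cdot 6 = -123 + 30 = -93$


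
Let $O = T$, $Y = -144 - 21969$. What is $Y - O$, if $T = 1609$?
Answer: $-23722$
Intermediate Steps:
$Y = -22113$
$O = 1609$
$Y - O = -22113 - 1609 = -23722$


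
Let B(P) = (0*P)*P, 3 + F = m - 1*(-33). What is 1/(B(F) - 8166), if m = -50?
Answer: -1/8166 ≈ -0.00012246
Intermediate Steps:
F = -20 (F = -3 + (-50 - 1*(-33)) = -3 + (-50 + 33) = -3 - 17 = -20)
B(P) = 0 (B(P) = 0*P = 0)
1/(B(F) - 8166) = 1/(0 - 8166) = 1/(-8166) = -1/8166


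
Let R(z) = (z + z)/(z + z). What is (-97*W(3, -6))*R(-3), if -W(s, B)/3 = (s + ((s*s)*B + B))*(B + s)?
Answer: 49761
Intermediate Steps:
R(z) = 1 (R(z) = (2*z)/((2*z)) = (2*z)*(1/(2*z)) = 1)
W(s, B) = -3*(B + s)*(B + s + B*s**2) (W(s, B) = -3*(s + ((s*s)*B + B))*(B + s) = -3*(s + (s**2*B + B))*(B + s) = -3*(s + (B*s**2 + B))*(B + s) = -3*(s + (B + B*s**2))*(B + s) = -3*(B + s + B*s**2)*(B + s) = -3*(B + s)*(B + s + B*s**2))
(-97*W(3, -6))*R(-3) = -97*(-3*(-6)**2 - 3*3**2 - 6*(-6)*3 - 3*(-6)*3**3 - 3*(-6)**2*3**2)*1 = -97*(-3*36 - 3*9 + 108 - 3*(-6)*27 - 3*36*9)*1 = -97*(-108 - 27 + 108 + 486 - 972)*1 = -97*(-513)*1 = 49761*1 = 49761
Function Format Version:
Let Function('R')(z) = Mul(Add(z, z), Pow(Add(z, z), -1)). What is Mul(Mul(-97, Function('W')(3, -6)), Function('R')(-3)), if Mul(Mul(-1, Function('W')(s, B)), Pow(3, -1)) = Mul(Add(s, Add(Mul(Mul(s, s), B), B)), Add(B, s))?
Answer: 49761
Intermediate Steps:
Function('R')(z) = 1 (Function('R')(z) = Mul(Mul(2, z), Pow(Mul(2, z), -1)) = Mul(Mul(2, z), Mul(Rational(1, 2), Pow(z, -1))) = 1)
Function('W')(s, B) = Mul(-3, Add(B, s), Add(B, s, Mul(B, Pow(s, 2)))) (Function('W')(s, B) = Mul(-3, Mul(Add(s, Add(Mul(Mul(s, s), B), B)), Add(B, s))) = Mul(-3, Mul(Add(s, Add(Mul(Pow(s, 2), B), B)), Add(B, s))) = Mul(-3, Mul(Add(s, Add(Mul(B, Pow(s, 2)), B)), Add(B, s))) = Mul(-3, Mul(Add(s, Add(B, Mul(B, Pow(s, 2)))), Add(B, s))) = Mul(-3, Mul(Add(B, s, Mul(B, Pow(s, 2))), Add(B, s))) = Mul(-3, Mul(Add(B, s), Add(B, s, Mul(B, Pow(s, 2))))) = Mul(-3, Add(B, s), Add(B, s, Mul(B, Pow(s, 2)))))
Mul(Mul(-97, Function('W')(3, -6)), Function('R')(-3)) = Mul(Mul(-97, Add(Mul(-3, Pow(-6, 2)), Mul(-3, Pow(3, 2)), Mul(-6, -6, 3), Mul(-3, -6, Pow(3, 3)), Mul(-3, Pow(-6, 2), Pow(3, 2)))), 1) = Mul(Mul(-97, Add(Mul(-3, 36), Mul(-3, 9), 108, Mul(-3, -6, 27), Mul(-3, 36, 9))), 1) = Mul(Mul(-97, Add(-108, -27, 108, 486, -972)), 1) = Mul(Mul(-97, -513), 1) = Mul(49761, 1) = 49761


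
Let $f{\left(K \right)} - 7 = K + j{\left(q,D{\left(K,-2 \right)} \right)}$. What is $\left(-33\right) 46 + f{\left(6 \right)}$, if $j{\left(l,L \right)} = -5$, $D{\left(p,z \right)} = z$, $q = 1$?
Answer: $-1510$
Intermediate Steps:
$f{\left(K \right)} = 2 + K$ ($f{\left(K \right)} = 7 + \left(K - 5\right) = 7 + \left(-5 + K\right) = 2 + K$)
$\left(-33\right) 46 + f{\left(6 \right)} = \left(-33\right) 46 + \left(2 + 6\right) = -1518 + 8 = -1510$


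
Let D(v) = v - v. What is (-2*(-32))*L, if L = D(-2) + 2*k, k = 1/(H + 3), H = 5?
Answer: 16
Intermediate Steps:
D(v) = 0
k = 1/8 (k = 1/(5 + 3) = 1/8 ≈ 0.12500)
L = 1/4 (L = 0 + 2*(1/8) = 0 + 1/4 = 1/4 ≈ 0.25000)
(-2*(-32))*L = -2*(-32)*(1/4) = 64*(1/4) = 16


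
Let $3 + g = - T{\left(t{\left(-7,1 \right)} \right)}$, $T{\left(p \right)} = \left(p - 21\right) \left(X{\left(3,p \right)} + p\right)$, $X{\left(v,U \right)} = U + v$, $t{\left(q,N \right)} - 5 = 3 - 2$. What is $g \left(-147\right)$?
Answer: $-32634$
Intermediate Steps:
$t{\left(q,N \right)} = 6$ ($t{\left(q,N \right)} = 5 + \left(3 - 2\right) = 5 + 1 = 6$)
$T{\left(p \right)} = \left(-21 + p\right) \left(3 + 2 p\right)$ ($T{\left(p \right)} = \left(p - 21\right) \left(\left(p + 3\right) + p\right) = \left(-21 + p\right) \left(\left(3 + p\right) + p\right) = \left(-21 + p\right) \left(3 + 2 p\right)$)
$g = 222$ ($g = -3 - \left(-63 - 234 + 2 \cdot 6^{2}\right) = -3 - \left(-63 - 234 + 2 \cdot 36\right) = -3 - \left(-63 - 234 + 72\right) = -3 - -225 = -3 + 225 = 222$)
$g \left(-147\right) = 222 \left(-147\right) = -32634$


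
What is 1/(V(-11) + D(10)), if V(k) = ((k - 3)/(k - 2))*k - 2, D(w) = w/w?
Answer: -13/167 ≈ -0.077844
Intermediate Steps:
D(w) = 1
V(k) = -2 + k*(-3 + k)/(-2 + k) (V(k) = ((-3 + k)/(-2 + k))*k - 2 = k*(-3 + k)/(-2 + k) - 2 = -2 + k*(-3 + k)/(-2 + k))
1/(V(-11) + D(10)) = 1/((4 + (-11)² - 5*(-11))/(-2 - 11) + 1) = 1/((4 + 121 + 55)/(-13) + 1) = 1/(-1/13*180 + 1) = 1/(-180/13 + 1) = 1/(-167/13) = -13/167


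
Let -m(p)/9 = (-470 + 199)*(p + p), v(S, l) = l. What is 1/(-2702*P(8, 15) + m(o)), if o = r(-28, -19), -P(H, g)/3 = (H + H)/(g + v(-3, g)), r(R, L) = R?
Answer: -5/661304 ≈ -7.5608e-6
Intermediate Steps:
P(H, g) = -3*H/g (P(H, g) = -3*(H + H)/(g + g) = -3*2*H/(2*g) = -3*2*H*1/(2*g) = -3*H/g)
o = -28
m(p) = 4878*p (m(p) = -9*(-470 + 199)*(p + p) = -(-2439)*2*p = -(-4878)*p = 4878*p)
1/(-2702*P(8, 15) + m(o)) = 1/(-(-8106)*8/15 + 4878*(-28)) = 1/(-(-8106)*8/15 - 136584) = 1/(-2702*(-8/5) - 136584) = 1/(21616/5 - 136584) = 1/(-661304/5) = -5/661304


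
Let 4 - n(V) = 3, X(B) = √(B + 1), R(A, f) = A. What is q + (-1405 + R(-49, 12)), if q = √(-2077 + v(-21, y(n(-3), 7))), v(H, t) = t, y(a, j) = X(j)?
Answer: -1454 + I*√(2077 - 2*√2) ≈ -1454.0 + 45.543*I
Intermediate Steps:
X(B) = √(1 + B)
n(V) = 1 (n(V) = 4 - 1*3 = 4 - 3 = 1)
y(a, j) = √(1 + j)
q = √(-2077 + 2*√2) (q = √(-2077 + √(1 + 7)) = √(-2077 + √8) = √(-2077 + 2*√2) ≈ 45.543*I)
q + (-1405 + R(-49, 12)) = √(-2077 + 2*√2) + (-1405 - 49) = √(-2077 + 2*√2) - 1454 = -1454 + √(-2077 + 2*√2)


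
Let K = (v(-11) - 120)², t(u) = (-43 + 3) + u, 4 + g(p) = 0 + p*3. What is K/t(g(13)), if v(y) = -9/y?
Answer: -1718721/605 ≈ -2840.9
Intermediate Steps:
g(p) = -4 + 3*p (g(p) = -4 + (0 + p*3) = -4 + (0 + 3*p) = -4 + 3*p)
t(u) = -40 + u
K = 1718721/121 (K = (-9/(-11) - 120)² = (-9*(-1/11) - 120)² = (9/11 - 120)² = (-1311/11)² = 1718721/121 ≈ 14204.)
K/t(g(13)) = 1718721/(121*(-40 + (-4 + 3*13))) = 1718721/(121*(-40 + (-4 + 39))) = 1718721/(121*(-40 + 35)) = (1718721/121)/(-5) = (1718721/121)*(-⅕) = -1718721/605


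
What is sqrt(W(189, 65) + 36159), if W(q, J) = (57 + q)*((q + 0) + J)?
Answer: sqrt(98643) ≈ 314.07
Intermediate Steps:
W(q, J) = (57 + q)*(J + q) (W(q, J) = (57 + q)*(q + J) = (57 + q)*(J + q))
sqrt(W(189, 65) + 36159) = sqrt((189**2 + 57*65 + 57*189 + 65*189) + 36159) = sqrt((35721 + 3705 + 10773 + 12285) + 36159) = sqrt(62484 + 36159) = sqrt(98643)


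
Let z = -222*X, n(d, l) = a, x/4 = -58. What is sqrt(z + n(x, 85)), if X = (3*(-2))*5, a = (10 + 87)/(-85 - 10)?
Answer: sqrt(60097285)/95 ≈ 81.603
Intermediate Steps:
x = -232 (x = 4*(-58) = -232)
a = -97/95 (a = 97/(-95) = 97*(-1/95) = -97/95 ≈ -1.0211)
n(d, l) = -97/95
X = -30 (X = -6*5 = -30)
z = 6660 (z = -222*(-30) = 6660)
sqrt(z + n(x, 85)) = sqrt(6660 - 97/95) = sqrt(632603/95) = sqrt(60097285)/95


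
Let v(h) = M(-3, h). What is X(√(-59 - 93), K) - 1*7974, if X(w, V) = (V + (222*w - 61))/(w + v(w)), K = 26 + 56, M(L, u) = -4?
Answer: -108831/14 - 303*I*√38/28 ≈ -7773.6 - 66.708*I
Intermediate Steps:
v(h) = -4
K = 82
X(w, V) = (-61 + V + 222*w)/(-4 + w) (X(w, V) = (V + (222*w - 61))/(w - 4) = (V + (-61 + 222*w))/(-4 + w) = (-61 + V + 222*w)/(-4 + w))
X(√(-59 - 93), K) - 1*7974 = (-61 + 82 + 222*√(-59 - 93))/(-4 + √(-59 - 93)) - 1*7974 = (-61 + 82 + 222*√(-152))/(-4 + √(-152)) - 7974 = (-61 + 82 + 222*(2*I*√38))/(-4 + 2*I*√38) - 7974 = (-61 + 82 + 444*I*√38)/(-4 + 2*I*√38) - 7974 = (21 + 444*I*√38)/(-4 + 2*I*√38) - 7974 = -7974 + (21 + 444*I*√38)/(-4 + 2*I*√38)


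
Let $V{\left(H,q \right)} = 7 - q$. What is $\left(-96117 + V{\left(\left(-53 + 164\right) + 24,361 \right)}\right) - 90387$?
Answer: $-186858$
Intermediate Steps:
$\left(-96117 + V{\left(\left(-53 + 164\right) + 24,361 \right)}\right) - 90387 = \left(-96117 + \left(7 - 361\right)\right) - 90387 = \left(-96117 - 354\right) - 90387 = -96471 - 90387 = -186858$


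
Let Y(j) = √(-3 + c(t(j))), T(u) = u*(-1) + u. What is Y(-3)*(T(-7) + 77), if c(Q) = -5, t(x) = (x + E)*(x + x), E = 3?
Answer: 154*I*√2 ≈ 217.79*I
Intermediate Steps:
t(x) = 2*x*(3 + x) (t(x) = (x + 3)*(x + x) = (3 + x)*(2*x) = 2*x*(3 + x))
T(u) = 0 (T(u) = -u + u = 0)
Y(j) = 2*I*√2 (Y(j) = √(-3 - 5) = √(-8) = 2*I*√2)
Y(-3)*(T(-7) + 77) = (2*I*√2)*(0 + 77) = (2*I*√2)*77 = 154*I*√2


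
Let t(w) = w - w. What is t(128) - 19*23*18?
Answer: -7866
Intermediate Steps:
t(w) = 0
t(128) - 19*23*18 = 0 - 19*23*18 = 0 - 437*18 = 0 - 7866 = -7866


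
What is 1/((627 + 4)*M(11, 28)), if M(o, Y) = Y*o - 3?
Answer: 1/192455 ≈ 5.1960e-6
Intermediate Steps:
M(o, Y) = -3 + Y*o
1/((627 + 4)*M(11, 28)) = 1/((627 + 4)*(-3 + 28*11)) = 1/(631*(-3 + 308)) = (1/631)/305 = (1/631)*(1/305) = 1/192455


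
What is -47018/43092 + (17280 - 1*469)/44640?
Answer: -38179553/53434080 ≈ -0.71452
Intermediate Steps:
-47018/43092 + (17280 - 1*469)/44640 = -47018*1/43092 + (17280 - 469)*(1/44640) = -23509/21546 + 16811*(1/44640) = -23509/21546 + 16811/44640 = -38179553/53434080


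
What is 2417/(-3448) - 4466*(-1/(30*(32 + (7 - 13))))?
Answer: 3378377/672360 ≈ 5.0247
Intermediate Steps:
2417/(-3448) - 4466*(-1/(30*(32 + (7 - 13)))) = 2417*(-1/3448) - 4466*(-1/(30*(32 - 6))) = -2417/3448 - 4466/(26*(-30)) = -2417/3448 - 4466/(-780) = -2417/3448 - 4466*(-1/780) = -2417/3448 + 2233/390 = 3378377/672360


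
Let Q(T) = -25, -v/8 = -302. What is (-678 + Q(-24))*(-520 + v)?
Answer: -1332888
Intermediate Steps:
v = 2416 (v = -8*(-302) = 2416)
(-678 + Q(-24))*(-520 + v) = (-678 - 25)*(-520 + 2416) = -703*1896 = -1332888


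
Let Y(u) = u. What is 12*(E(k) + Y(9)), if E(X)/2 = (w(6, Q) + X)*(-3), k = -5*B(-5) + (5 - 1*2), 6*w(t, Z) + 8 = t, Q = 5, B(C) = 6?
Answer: 2076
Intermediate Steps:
w(t, Z) = -4/3 + t/6
k = -27 (k = -5*6 + (5 - 1*2) = -30 + (5 - 2) = -30 + 3 = -27)
E(X) = 2 - 6*X (E(X) = 2*(((-4/3 + (1/6)*6) + X)*(-3)) = 2*(((-4/3 + 1) + X)*(-3)) = 2*((-1/3 + X)*(-3)) = 2*(1 - 3*X) = 2 - 6*X)
12*(E(k) + Y(9)) = 12*((2 - 6*(-27)) + 9) = 12*((2 + 162) + 9) = 12*(164 + 9) = 12*173 = 2076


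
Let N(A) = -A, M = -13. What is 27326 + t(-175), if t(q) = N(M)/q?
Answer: 4782037/175 ≈ 27326.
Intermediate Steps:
t(q) = 13/q (t(q) = (-1*(-13))/q = 13/q)
27326 + t(-175) = 27326 + 13/(-175) = 27326 + 13*(-1/175) = 27326 - 13/175 = 4782037/175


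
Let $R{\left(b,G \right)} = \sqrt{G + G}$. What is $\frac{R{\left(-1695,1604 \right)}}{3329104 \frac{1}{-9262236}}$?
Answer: $- \frac{2315559 \sqrt{802}}{416138} \approx -157.58$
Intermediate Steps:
$R{\left(b,G \right)} = \sqrt{2} \sqrt{G}$ ($R{\left(b,G \right)} = \sqrt{2 G} = \sqrt{2} \sqrt{G}$)
$\frac{R{\left(-1695,1604 \right)}}{3329104 \frac{1}{-9262236}} = \frac{\sqrt{2} \sqrt{1604}}{3329104 \frac{1}{-9262236}} = \frac{\sqrt{2} \cdot 2 \sqrt{401}}{3329104 \left(- \frac{1}{9262236}\right)} = \frac{2 \sqrt{802}}{- \frac{832276}{2315559}} = 2 \sqrt{802} \left(- \frac{2315559}{832276}\right) = - \frac{2315559 \sqrt{802}}{416138}$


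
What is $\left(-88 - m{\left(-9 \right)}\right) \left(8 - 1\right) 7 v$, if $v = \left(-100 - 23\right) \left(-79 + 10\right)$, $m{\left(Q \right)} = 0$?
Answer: $-36595944$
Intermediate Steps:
$v = 8487$ ($v = \left(-123\right) \left(-69\right) = 8487$)
$\left(-88 - m{\left(-9 \right)}\right) \left(8 - 1\right) 7 v = \left(-88 - 0\right) \left(8 - 1\right) 7 \cdot 8487 = \left(-88 + 0\right) 7 \cdot 7 \cdot 8487 = \left(-88\right) 49 \cdot 8487 = \left(-4312\right) 8487 = -36595944$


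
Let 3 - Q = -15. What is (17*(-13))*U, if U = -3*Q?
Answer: 11934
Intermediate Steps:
Q = 18 (Q = 3 - 1*(-15) = 3 + 15 = 18)
U = -54 (U = -3*18 = -54)
(17*(-13))*U = (17*(-13))*(-54) = -221*(-54) = 11934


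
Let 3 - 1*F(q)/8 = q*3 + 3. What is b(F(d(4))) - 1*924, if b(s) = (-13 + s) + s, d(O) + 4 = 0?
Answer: -745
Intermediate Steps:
d(O) = -4 (d(O) = -4 + 0 = -4)
F(q) = -24*q (F(q) = 24 - 8*(q*3 + 3) = 24 - 8*(3*q + 3) = 24 - 8*(3 + 3*q) = 24 + (-24 - 24*q) = -24*q)
b(s) = -13 + 2*s
b(F(d(4))) - 1*924 = (-13 + 2*(-24*(-4))) - 1*924 = (-13 + 2*96) - 924 = (-13 + 192) - 924 = 179 - 924 = -745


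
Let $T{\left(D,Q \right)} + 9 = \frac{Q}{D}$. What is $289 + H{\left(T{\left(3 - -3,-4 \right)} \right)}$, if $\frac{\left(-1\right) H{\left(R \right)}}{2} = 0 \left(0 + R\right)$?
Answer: $289$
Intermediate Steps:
$T{\left(D,Q \right)} = -9 + \frac{Q}{D}$
$H{\left(R \right)} = 0$ ($H{\left(R \right)} = - 2 \cdot 0 \left(0 + R\right) = - 2 \cdot 0 R = \left(-2\right) 0 = 0$)
$289 + H{\left(T{\left(3 - -3,-4 \right)} \right)} = 289 + 0 = 289$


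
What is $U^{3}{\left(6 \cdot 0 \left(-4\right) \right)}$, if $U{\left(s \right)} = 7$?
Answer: $343$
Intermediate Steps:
$U^{3}{\left(6 \cdot 0 \left(-4\right) \right)} = 7^{3} = 343$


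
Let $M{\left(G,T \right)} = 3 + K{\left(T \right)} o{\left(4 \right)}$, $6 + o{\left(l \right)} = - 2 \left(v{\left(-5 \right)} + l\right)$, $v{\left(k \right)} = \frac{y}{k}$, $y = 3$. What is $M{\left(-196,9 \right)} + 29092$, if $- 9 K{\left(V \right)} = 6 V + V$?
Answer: $\frac{145923}{5} \approx 29185.0$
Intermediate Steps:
$v{\left(k \right)} = \frac{3}{k}$
$K{\left(V \right)} = - \frac{7 V}{9}$ ($K{\left(V \right)} = - \frac{6 V + V}{9} = - \frac{7 V}{9}$)
$o{\left(l \right)} = - \frac{24}{5} - 2 l$ ($o{\left(l \right)} = -6 - 2 \left(\frac{3}{-5} + l\right) = -6 - 2 \left(3 \left(- \frac{1}{5}\right) + l\right) = -6 - 2 \left(- \frac{3}{5} + l\right) = -6 - \left(- \frac{6}{5} + 2 l\right) = - \frac{24}{5} - 2 l$)
$M{\left(G,T \right)} = 3 + \frac{448 T}{45}$ ($M{\left(G,T \right)} = 3 + - \frac{7 T}{9} \left(- \frac{24}{5} - 8\right) = 3 + - \frac{7 T}{9} \left(- \frac{64}{5}\right) = 3 + \frac{448 T}{45}$)
$M{\left(-196,9 \right)} + 29092 = \left(3 + \frac{448}{45} \cdot 9\right) + 29092 = \left(3 + \frac{448}{5}\right) + 29092 = \frac{463}{5} + 29092 = \frac{145923}{5}$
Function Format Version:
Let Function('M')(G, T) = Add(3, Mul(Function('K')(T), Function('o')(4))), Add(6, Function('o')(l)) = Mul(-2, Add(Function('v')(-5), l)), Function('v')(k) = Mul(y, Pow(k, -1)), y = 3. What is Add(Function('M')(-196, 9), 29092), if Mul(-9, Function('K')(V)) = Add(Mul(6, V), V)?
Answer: Rational(145923, 5) ≈ 29185.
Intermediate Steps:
Function('v')(k) = Mul(3, Pow(k, -1))
Function('K')(V) = Mul(Rational(-7, 9), V) (Function('K')(V) = Mul(Rational(-1, 9), Add(Mul(6, V), V)) = Mul(Rational(-1, 9), Mul(7, V)) = Mul(Rational(-7, 9), V))
Function('o')(l) = Add(Rational(-24, 5), Mul(-2, l)) (Function('o')(l) = Add(-6, Mul(-2, Add(Mul(3, Pow(-5, -1)), l))) = Add(-6, Mul(-2, Add(Mul(3, Rational(-1, 5)), l))) = Add(-6, Mul(-2, Add(Rational(-3, 5), l))) = Add(-6, Add(Rational(6, 5), Mul(-2, l))) = Add(Rational(-24, 5), Mul(-2, l)))
Function('M')(G, T) = Add(3, Mul(Rational(448, 45), T)) (Function('M')(G, T) = Add(3, Mul(Mul(Rational(-7, 9), T), Add(Rational(-24, 5), Mul(-2, 4)))) = Add(3, Mul(Mul(Rational(-7, 9), T), Add(Rational(-24, 5), -8))) = Add(3, Mul(Mul(Rational(-7, 9), T), Rational(-64, 5))) = Add(3, Mul(Rational(448, 45), T)))
Add(Function('M')(-196, 9), 29092) = Add(Add(3, Mul(Rational(448, 45), 9)), 29092) = Add(Add(3, Rational(448, 5)), 29092) = Add(Rational(463, 5), 29092) = Rational(145923, 5)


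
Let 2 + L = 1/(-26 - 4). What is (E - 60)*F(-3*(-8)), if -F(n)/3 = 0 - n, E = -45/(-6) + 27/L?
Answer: -288900/61 ≈ -4736.1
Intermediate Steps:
L = -61/30 (L = -2 + 1/(-26 - 4) = -2 + 1/(-30) = -2 - 1/30 = -61/30 ≈ -2.0333)
E = -705/122 (E = -45/(-6) + 27/(-61/30) = -45*(-⅙) + 27*(-30/61) = 15/2 - 810/61 = -705/122 ≈ -5.7787)
F(n) = 3*n (F(n) = -3*(0 - n) = -(-3)*n = 3*n)
(E - 60)*F(-3*(-8)) = (-705/122 - 60)*(3*(-3*(-8))) = -24075*24/122 = -8025/122*72 = -288900/61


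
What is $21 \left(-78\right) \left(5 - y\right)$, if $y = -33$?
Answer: $-62244$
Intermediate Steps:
$21 \left(-78\right) \left(5 - y\right) = 21 \left(-78\right) \left(5 - -33\right) = - 1638 \left(5 + 33\right) = \left(-1638\right) 38 = -62244$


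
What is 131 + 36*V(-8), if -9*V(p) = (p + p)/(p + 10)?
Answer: 163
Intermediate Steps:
V(p) = -2*p/(9*(10 + p)) (V(p) = -(p + p)/(9*(p + 10)) = -2*p/(9*(10 + p)))
131 + 36*V(-8) = 131 + 36*(-2*(-8)/(90 + 9*(-8))) = 131 + 36*(-2*(-8)/(90 - 72)) = 131 + 36*(-2*(-8)/18) = 131 + 36*(-2*(-8)*1/18) = 131 + 36*(8/9) = 131 + 32 = 163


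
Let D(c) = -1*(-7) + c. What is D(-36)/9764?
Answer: -29/9764 ≈ -0.0029701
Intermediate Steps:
D(c) = 7 + c
D(-36)/9764 = (7 - 36)/9764 = -29*1/9764 = -29/9764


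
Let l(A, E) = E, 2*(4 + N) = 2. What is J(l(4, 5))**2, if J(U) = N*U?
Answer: 225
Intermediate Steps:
N = -3 (N = -4 + (1/2)*2 = -4 + 1 = -3)
J(U) = -3*U
J(l(4, 5))**2 = (-3*5)**2 = (-15)**2 = 225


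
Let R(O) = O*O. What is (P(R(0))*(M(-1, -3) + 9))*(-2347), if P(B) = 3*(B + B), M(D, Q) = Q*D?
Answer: 0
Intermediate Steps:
R(O) = O**2
M(D, Q) = D*Q
P(B) = 6*B (P(B) = 3*(2*B) = 6*B)
(P(R(0))*(M(-1, -3) + 9))*(-2347) = ((6*0**2)*(-1*(-3) + 9))*(-2347) = ((6*0)*(3 + 9))*(-2347) = (0*12)*(-2347) = 0*(-2347) = 0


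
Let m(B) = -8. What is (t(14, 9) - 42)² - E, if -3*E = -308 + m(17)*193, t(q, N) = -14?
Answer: 7556/3 ≈ 2518.7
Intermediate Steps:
E = 1852/3 (E = -(-308 - 8*193)/3 = -(-308 - 1544)/3 = -⅓*(-1852) = 1852/3 ≈ 617.33)
(t(14, 9) - 42)² - E = (-14 - 42)² - 1*1852/3 = (-56)² - 1852/3 = 3136 - 1852/3 = 7556/3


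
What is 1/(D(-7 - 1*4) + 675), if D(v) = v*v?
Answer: 1/796 ≈ 0.0012563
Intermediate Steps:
D(v) = v²
1/(D(-7 - 1*4) + 675) = 1/((-7 - 1*4)² + 675) = 1/((-7 - 4)² + 675) = 1/((-11)² + 675) = 1/(121 + 675) = 1/796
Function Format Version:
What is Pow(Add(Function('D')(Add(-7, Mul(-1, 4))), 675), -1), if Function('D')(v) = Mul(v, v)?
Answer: Rational(1, 796) ≈ 0.0012563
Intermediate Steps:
Function('D')(v) = Pow(v, 2)
Pow(Add(Function('D')(Add(-7, Mul(-1, 4))), 675), -1) = Pow(Add(Pow(Add(-7, Mul(-1, 4)), 2), 675), -1) = Pow(Add(Pow(Add(-7, -4), 2), 675), -1) = Pow(Add(Pow(-11, 2), 675), -1) = Pow(Add(121, 675), -1) = Pow(796, -1) = Rational(1, 796)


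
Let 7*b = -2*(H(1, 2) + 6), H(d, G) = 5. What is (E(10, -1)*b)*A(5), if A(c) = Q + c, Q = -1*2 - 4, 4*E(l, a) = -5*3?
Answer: -165/14 ≈ -11.786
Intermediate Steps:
E(l, a) = -15/4 (E(l, a) = (-5*3)/4 = (¼)*(-15) = -15/4)
Q = -6 (Q = -2 - 4 = -6)
b = -22/7 (b = (-2*(5 + 6))/7 = (-2*11)/7 = (⅐)*(-22) = -22/7 ≈ -3.1429)
A(c) = -6 + c
(E(10, -1)*b)*A(5) = (-15/4*(-22/7))*(-6 + 5) = (165/14)*(-1) = -165/14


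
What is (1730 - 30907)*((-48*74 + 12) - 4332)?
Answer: 229681344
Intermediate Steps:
(1730 - 30907)*((-48*74 + 12) - 4332) = -29177*((-3552 + 12) - 4332) = -29177*(-3540 - 4332) = -29177*(-7872) = 229681344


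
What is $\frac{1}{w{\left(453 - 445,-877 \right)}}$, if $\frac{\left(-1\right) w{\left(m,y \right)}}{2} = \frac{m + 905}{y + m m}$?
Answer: $\frac{813}{1826} \approx 0.44524$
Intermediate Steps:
$w{\left(m,y \right)} = - \frac{2 \left(905 + m\right)}{y + m^{2}}$ ($w{\left(m,y \right)} = - 2 \frac{m + 905}{y + m m} = - 2 \frac{905 + m}{y + m^{2}} = - \frac{2 \left(905 + m\right)}{y + m^{2}}$)
$\frac{1}{w{\left(453 - 445,-877 \right)}} = \frac{1}{2 \frac{1}{-877 + \left(453 - 445\right)^{2}} \left(-905 - \left(453 - 445\right)\right)} = \frac{1}{2 \frac{1}{-877 + 8^{2}} \left(-905 - 8\right)} = \frac{1}{2 \frac{1}{-877 + 64} \left(-905 - 8\right)} = \frac{1}{2 \frac{1}{-813} \left(-913\right)} = \frac{1}{2 \left(- \frac{1}{813}\right) \left(-913\right)} = \frac{1}{\frac{1826}{813}} = \frac{813}{1826}$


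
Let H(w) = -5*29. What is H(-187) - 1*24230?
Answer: -24375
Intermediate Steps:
H(w) = -145
H(-187) - 1*24230 = -145 - 1*24230 = -145 - 24230 = -24375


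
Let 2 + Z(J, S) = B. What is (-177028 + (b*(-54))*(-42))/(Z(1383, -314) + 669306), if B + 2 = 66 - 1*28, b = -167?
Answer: -138946/167335 ≈ -0.83035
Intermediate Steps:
B = 36 (B = -2 + (66 - 1*28) = -2 + (66 - 28) = -2 + 38 = 36)
Z(J, S) = 34 (Z(J, S) = -2 + 36 = 34)
(-177028 + (b*(-54))*(-42))/(Z(1383, -314) + 669306) = (-177028 - 167*(-54)*(-42))/(34 + 669306) = (-177028 + 9018*(-42))/669340 = (-177028 - 378756)*(1/669340) = -555784*1/669340 = -138946/167335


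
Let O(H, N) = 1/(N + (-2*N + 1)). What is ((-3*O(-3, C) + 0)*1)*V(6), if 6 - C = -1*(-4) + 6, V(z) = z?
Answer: -18/5 ≈ -3.6000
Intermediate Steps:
C = -4 (C = 6 - (-1*(-4) + 6) = 6 - (4 + 6) = 6 - 1*10 = 6 - 10 = -4)
O(H, N) = 1/(1 - N) (O(H, N) = 1/(N + (1 - 2*N)) = 1/(1 - N))
((-3*O(-3, C) + 0)*1)*V(6) = ((-(-3)/(-1 - 4) + 0)*1)*6 = ((-(-3)/(-5) + 0)*1)*6 = ((-(-3)*(-1)/5 + 0)*1)*6 = ((-3*1/5 + 0)*1)*6 = ((-3/5 + 0)*1)*6 = -3/5*1*6 = -3/5*6 = -18/5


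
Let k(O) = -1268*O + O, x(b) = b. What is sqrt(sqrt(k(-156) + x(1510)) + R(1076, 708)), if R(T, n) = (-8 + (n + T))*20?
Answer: sqrt(35520 + sqrt(199162)) ≈ 189.65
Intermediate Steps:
R(T, n) = -160 + 20*T + 20*n (R(T, n) = (-8 + (T + n))*20 = (-8 + T + n)*20 = -160 + 20*T + 20*n)
k(O) = -1267*O
sqrt(sqrt(k(-156) + x(1510)) + R(1076, 708)) = sqrt(sqrt(-1267*(-156) + 1510) + (-160 + 20*1076 + 20*708)) = sqrt(sqrt(197652 + 1510) + (-160 + 21520 + 14160)) = sqrt(sqrt(199162) + 35520) = sqrt(35520 + sqrt(199162))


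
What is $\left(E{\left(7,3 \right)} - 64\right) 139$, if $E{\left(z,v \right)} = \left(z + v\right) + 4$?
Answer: $-6950$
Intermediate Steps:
$E{\left(z,v \right)} = 4 + v + z$ ($E{\left(z,v \right)} = \left(v + z\right) + 4 = 4 + v + z$)
$\left(E{\left(7,3 \right)} - 64\right) 139 = \left(\left(4 + 3 + 7\right) - 64\right) 139 = \left(14 - 64\right) 139 = \left(-50\right) 139 = -6950$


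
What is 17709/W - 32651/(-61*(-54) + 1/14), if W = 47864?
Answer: -21062618543/2207344088 ≈ -9.5421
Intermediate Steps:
17709/W - 32651/(-61*(-54) + 1/14) = 17709/47864 - 32651/(-61*(-54) + 1/14) = 17709*(1/47864) - 32651/(3294 + 1/14) = 17709/47864 - 32651/46117/14 = 17709/47864 - 32651*14/46117 = 17709/47864 - 457114/46117 = -21062618543/2207344088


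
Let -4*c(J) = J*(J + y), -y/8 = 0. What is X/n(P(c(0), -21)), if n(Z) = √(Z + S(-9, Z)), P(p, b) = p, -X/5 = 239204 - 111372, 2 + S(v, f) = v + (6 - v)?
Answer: -319580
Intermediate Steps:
y = 0 (y = -8*0 = 0)
S(v, f) = 4 (S(v, f) = -2 + (v + (6 - v)) = -2 + 6 = 4)
c(J) = -J²/4 (c(J) = -J*(J + 0)/4 = -J*J/4 = -J²/4)
X = -639160 (X = -5*(239204 - 111372) = -5*127832 = -639160)
n(Z) = √(4 + Z) (n(Z) = √(Z + 4) = √(4 + Z))
X/n(P(c(0), -21)) = -639160/√(4 - ¼*0²) = -639160/√(4 - ¼*0) = -639160/√(4 + 0) = -639160/(√4) = -639160/2 = -639160*½ = -319580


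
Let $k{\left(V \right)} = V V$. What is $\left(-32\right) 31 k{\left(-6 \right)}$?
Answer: $-35712$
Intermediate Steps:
$k{\left(V \right)} = V^{2}$
$\left(-32\right) 31 k{\left(-6 \right)} = \left(-32\right) 31 \left(-6\right)^{2} = \left(-992\right) 36 = -35712$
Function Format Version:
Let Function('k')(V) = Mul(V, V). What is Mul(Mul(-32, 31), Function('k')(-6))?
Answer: -35712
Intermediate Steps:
Function('k')(V) = Pow(V, 2)
Mul(Mul(-32, 31), Function('k')(-6)) = Mul(Mul(-32, 31), Pow(-6, 2)) = Mul(-992, 36) = -35712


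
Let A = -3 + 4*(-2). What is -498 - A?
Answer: -487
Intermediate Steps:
A = -11 (A = -3 - 8 = -11)
-498 - A = -498 - 1*(-11) = -498 + 11 = -487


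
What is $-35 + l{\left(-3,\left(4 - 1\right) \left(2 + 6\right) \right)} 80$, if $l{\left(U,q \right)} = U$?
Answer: $-275$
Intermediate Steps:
$-35 + l{\left(-3,\left(4 - 1\right) \left(2 + 6\right) \right)} 80 = -35 - 240 = -275$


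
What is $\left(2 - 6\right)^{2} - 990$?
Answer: $-974$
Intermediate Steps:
$\left(2 - 6\right)^{2} - 990 = \left(-4\right)^{2} - 990 = 16 - 990 = -974$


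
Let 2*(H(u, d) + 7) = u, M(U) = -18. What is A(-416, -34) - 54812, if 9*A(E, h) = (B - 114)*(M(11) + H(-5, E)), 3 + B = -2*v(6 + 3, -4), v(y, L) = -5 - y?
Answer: -981721/18 ≈ -54540.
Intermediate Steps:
H(u, d) = -7 + u/2
B = 25 (B = -3 - 2*(-5 - (6 + 3)) = -3 - 2*(-5 - 1*9) = -3 - 2*(-5 - 9) = -3 - 2*(-14) = -3 + 28 = 25)
A(E, h) = 4895/18 (A(E, h) = ((25 - 114)*(-18 + (-7 + (½)*(-5))))/9 = (-89*(-18 + (-7 - 5/2)))/9 = (-89*(-18 - 19/2))/9 = (-89*(-55/2))/9 = (⅑)*(4895/2) = 4895/18)
A(-416, -34) - 54812 = 4895/18 - 54812 = -981721/18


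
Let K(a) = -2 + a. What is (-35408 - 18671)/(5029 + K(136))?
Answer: -54079/5163 ≈ -10.474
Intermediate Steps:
(-35408 - 18671)/(5029 + K(136)) = (-35408 - 18671)/(5029 + (-2 + 136)) = -54079/(5029 + 134) = -54079/5163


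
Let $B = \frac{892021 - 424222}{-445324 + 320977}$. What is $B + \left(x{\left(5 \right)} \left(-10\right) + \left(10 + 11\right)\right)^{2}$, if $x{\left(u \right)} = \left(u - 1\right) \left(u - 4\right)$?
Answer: $\frac{14807156}{41449} \approx 357.24$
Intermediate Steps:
$x{\left(u \right)} = \left(-1 + u\right) \left(-4 + u\right)$
$B = - \frac{155933}{41449}$ ($B = \frac{467799}{-124347} = 467799 \left(- \frac{1}{124347}\right) = - \frac{155933}{41449} \approx -3.762$)
$B + \left(x{\left(5 \right)} \left(-10\right) + \left(10 + 11\right)\right)^{2} = - \frac{155933}{41449} + \left(\left(4 + 5^{2} - 25\right) \left(-10\right) + \left(10 + 11\right)\right)^{2} = - \frac{155933}{41449} + \left(\left(4 + 25 - 25\right) \left(-10\right) + 21\right)^{2} = - \frac{155933}{41449} + \left(4 \left(-10\right) + 21\right)^{2} = - \frac{155933}{41449} + \left(-40 + 21\right)^{2} = - \frac{155933}{41449} + \left(-19\right)^{2} = - \frac{155933}{41449} + 361 = \frac{14807156}{41449}$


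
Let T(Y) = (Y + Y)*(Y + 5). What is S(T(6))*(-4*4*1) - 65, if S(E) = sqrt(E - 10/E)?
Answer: -65 - 8*sqrt(574662)/33 ≈ -248.77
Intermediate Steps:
T(Y) = 2*Y*(5 + Y) (T(Y) = (2*Y)*(5 + Y) = 2*Y*(5 + Y))
S(T(6))*(-4*4*1) - 65 = sqrt(2*6*(5 + 6) - 10*1/(12*(5 + 6)))*(-4*4*1) - 65 = sqrt(2*6*11 - 10/(2*6*11))*(-16*1) - 65 = sqrt(132 - 10/132)*(-16) - 65 = sqrt(132 - 10*1/132)*(-16) - 65 = sqrt(132 - 5/66)*(-16) - 65 = sqrt(8707/66)*(-16) - 65 = (sqrt(574662)/66)*(-16) - 65 = -8*sqrt(574662)/33 - 65 = -65 - 8*sqrt(574662)/33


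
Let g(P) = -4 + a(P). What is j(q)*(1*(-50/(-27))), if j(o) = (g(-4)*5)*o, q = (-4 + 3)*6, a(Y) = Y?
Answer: 4000/9 ≈ 444.44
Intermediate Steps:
q = -6 (q = -1*6 = -6)
g(P) = -4 + P
j(o) = -40*o (j(o) = ((-4 - 4)*5)*o = (-8*5)*o = -40*o)
j(q)*(1*(-50/(-27))) = (-40*(-6))*(1*(-50/(-27))) = 240*(1*(-50*(-1/27))) = 240*(1*(50/27)) = 240*(50/27) = 4000/9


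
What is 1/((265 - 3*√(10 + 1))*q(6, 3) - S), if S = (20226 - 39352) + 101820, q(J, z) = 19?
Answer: -77659/6030884542 + 57*√11/6030884542 ≈ -1.2846e-5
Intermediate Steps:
S = 82694 (S = -19126 + 101820 = 82694)
1/((265 - 3*√(10 + 1))*q(6, 3) - S) = 1/((265 - 3*√(10 + 1))*19 - 1*82694) = 1/((265 - 3*√11)*19 - 82694) = 1/((5035 - 57*√11) - 82694) = 1/(-77659 - 57*√11)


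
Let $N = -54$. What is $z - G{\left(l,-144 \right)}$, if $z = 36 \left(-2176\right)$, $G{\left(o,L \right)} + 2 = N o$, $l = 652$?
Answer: $-43126$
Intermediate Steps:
$G{\left(o,L \right)} = -2 - 54 o$
$z = -78336$
$z - G{\left(l,-144 \right)} = -78336 - \left(-2 - 35208\right) = -78336 - -35210 = -78336 + 35210 = -43126$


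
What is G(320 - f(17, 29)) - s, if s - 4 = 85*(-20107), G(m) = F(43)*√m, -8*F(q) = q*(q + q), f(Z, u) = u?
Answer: 1709091 - 1849*√291/4 ≈ 1.7012e+6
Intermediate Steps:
F(q) = -q²/4 (F(q) = -q*(q + q)/8 = -q*2*q/8 = -q²/4)
G(m) = -1849*√m/4 (G(m) = (-¼*43²)*√m = (-¼*1849)*√m = -1849*√m/4)
s = -1709091 (s = 4 + 85*(-20107) = 4 - 1709095 = -1709091)
G(320 - f(17, 29)) - s = -1849*√(320 - 1*29)/4 - 1*(-1709091) = -1849*√(320 - 29)/4 + 1709091 = -1849*√291/4 + 1709091 = 1709091 - 1849*√291/4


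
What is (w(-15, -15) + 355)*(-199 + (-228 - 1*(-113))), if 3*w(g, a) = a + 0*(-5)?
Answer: -109900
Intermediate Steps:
w(g, a) = a/3 (w(g, a) = (a + 0*(-5))/3 = (a + 0)/3 = a/3)
(w(-15, -15) + 355)*(-199 + (-228 - 1*(-113))) = ((⅓)*(-15) + 355)*(-199 + (-228 - 1*(-113))) = (-5 + 355)*(-199 + (-228 + 113)) = 350*(-199 - 115) = 350*(-314) = -109900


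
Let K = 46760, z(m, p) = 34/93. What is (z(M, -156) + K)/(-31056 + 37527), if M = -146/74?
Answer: 4348714/601803 ≈ 7.2261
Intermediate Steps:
M = -73/37 (M = -146*1/74 = -73/37 ≈ -1.9730)
z(m, p) = 34/93 (z(m, p) = 34*(1/93) = 34/93)
(z(M, -156) + K)/(-31056 + 37527) = (34/93 + 46760)/(-31056 + 37527) = (4348714/93)/6471 = (4348714/93)*(1/6471) = 4348714/601803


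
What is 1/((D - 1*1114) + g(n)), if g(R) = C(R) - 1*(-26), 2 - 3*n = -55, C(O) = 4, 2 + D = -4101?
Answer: -1/5187 ≈ -0.00019279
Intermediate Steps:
D = -4103 (D = -2 - 4101 = -4103)
n = 19 (n = ⅔ - ⅓*(-55) = ⅔ + 55/3 = 19)
g(R) = 30 (g(R) = 4 - 1*(-26) = 4 + 26 = 30)
1/((D - 1*1114) + g(n)) = 1/((-4103 - 1*1114) + 30) = 1/((-4103 - 1114) + 30) = 1/(-5217 + 30) = 1/(-5187) = -1/5187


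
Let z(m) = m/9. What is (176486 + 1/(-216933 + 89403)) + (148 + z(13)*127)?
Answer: 7516509563/42510 ≈ 1.7682e+5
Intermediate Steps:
z(m) = m/9 (z(m) = m*(⅑) = m/9)
(176486 + 1/(-216933 + 89403)) + (148 + z(13)*127) = (176486 + 1/(-216933 + 89403)) + (148 + ((⅑)*13)*127) = (176486 + 1/(-127530)) + (148 + (13/9)*127) = (176486 - 1/127530) + (148 + 1651/9) = 22507259579/127530 + 2983/9 = 7516509563/42510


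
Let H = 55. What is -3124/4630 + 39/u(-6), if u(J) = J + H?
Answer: 13747/113435 ≈ 0.12119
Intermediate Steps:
u(J) = 55 + J (u(J) = J + 55 = 55 + J)
-3124/4630 + 39/u(-6) = -3124/4630 + 39/(55 - 6) = -3124*1/4630 + 39/49 = -1562/2315 + 39*(1/49) = -1562/2315 + 39/49 = 13747/113435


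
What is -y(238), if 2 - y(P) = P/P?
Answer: -1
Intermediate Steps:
y(P) = 1 (y(P) = 2 - P/P = 2 - 1*1 = 2 - 1 = 1)
-y(238) = -1*1 = -1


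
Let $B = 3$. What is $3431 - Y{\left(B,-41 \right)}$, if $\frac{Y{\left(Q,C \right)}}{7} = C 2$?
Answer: $4005$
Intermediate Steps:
$Y{\left(Q,C \right)} = 14 C$ ($Y{\left(Q,C \right)} = 7 C 2 = 7 \cdot 2 C = 14 C$)
$3431 - Y{\left(B,-41 \right)} = 3431 - 14 \left(-41\right) = 3431 - -574 = 3431 + 574 = 4005$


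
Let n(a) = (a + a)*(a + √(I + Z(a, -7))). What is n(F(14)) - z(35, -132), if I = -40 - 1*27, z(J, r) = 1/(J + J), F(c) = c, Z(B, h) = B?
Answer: 27439/70 + 28*I*√53 ≈ 391.99 + 203.84*I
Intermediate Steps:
z(J, r) = 1/(2*J)
I = -67 (I = -40 - 27 = -67)
n(a) = 2*a*(a + √(-67 + a)) (n(a) = (a + a)*(a + √(-67 + a)) = (2*a)*(a + √(-67 + a)) = 2*a*(a + √(-67 + a)))
n(F(14)) - z(35, -132) = 2*14*(14 + √(-67 + 14)) - 1/(2*35) = 2*14*(14 + √(-53)) - 1/(2*35) = 2*14*(14 + I*√53) - 1*1/70 = (392 + 28*I*√53) - 1/70 = 27439/70 + 28*I*√53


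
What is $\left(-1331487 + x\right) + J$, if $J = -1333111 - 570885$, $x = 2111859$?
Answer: $-1123624$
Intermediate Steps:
$J = -1903996$ ($J = -1333111 - 570885 = -1903996$)
$\left(-1331487 + x\right) + J = \left(-1331487 + 2111859\right) - 1903996 = 780372 - 1903996 = -1123624$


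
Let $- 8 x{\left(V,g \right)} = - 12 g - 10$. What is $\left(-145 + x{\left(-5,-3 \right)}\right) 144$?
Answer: $-21348$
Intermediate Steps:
$x{\left(V,g \right)} = \frac{5}{4} + \frac{3 g}{2}$ ($x{\left(V,g \right)} = - \frac{- 12 g - 10}{8} = - \frac{-10 - 12 g}{8} = \frac{5}{4} + \frac{3 g}{2}$)
$\left(-145 + x{\left(-5,-3 \right)}\right) 144 = \left(-145 + \left(\frac{5}{4} + \frac{3}{2} \left(-3\right)\right)\right) 144 = \left(-145 + \left(\frac{5}{4} - \frac{9}{2}\right)\right) 144 = \left(-145 - \frac{13}{4}\right) 144 = \left(- \frac{593}{4}\right) 144 = -21348$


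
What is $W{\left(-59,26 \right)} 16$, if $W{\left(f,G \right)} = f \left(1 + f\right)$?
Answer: $54752$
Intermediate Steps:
$W{\left(-59,26 \right)} 16 = - 59 \left(1 - 59\right) 16 = \left(-59\right) \left(-58\right) 16 = 3422 \cdot 16 = 54752$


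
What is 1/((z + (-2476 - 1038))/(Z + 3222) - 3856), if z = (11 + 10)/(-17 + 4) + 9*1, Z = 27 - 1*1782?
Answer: -19071/73583362 ≈ -0.00025918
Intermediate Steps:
Z = -1755 (Z = 27 - 1782 = -1755)
z = 96/13 (z = 21/(-13) + 9 = 21*(-1/13) + 9 = -21/13 + 9 = 96/13 ≈ 7.3846)
1/((z + (-2476 - 1038))/(Z + 3222) - 3856) = 1/((96/13 + (-2476 - 1038))/(-1755 + 3222) - 3856) = 1/((96/13 - 3514)/1467 - 3856) = 1/(-45586/13*1/1467 - 3856) = 1/(-45586/19071 - 3856) = 1/(-73583362/19071) = -19071/73583362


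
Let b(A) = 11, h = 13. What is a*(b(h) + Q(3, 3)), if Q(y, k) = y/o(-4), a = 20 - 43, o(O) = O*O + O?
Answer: -1035/4 ≈ -258.75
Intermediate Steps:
o(O) = O + O² (o(O) = O² + O = O + O²)
a = -23
Q(y, k) = y/12 (Q(y, k) = y/((-4*(1 - 4))) = y/((-4*(-3))) = y/12)
a*(b(h) + Q(3, 3)) = -23*(11 + (1/12)*3) = -23*(11 + ¼) = -23*45/4 = -1035/4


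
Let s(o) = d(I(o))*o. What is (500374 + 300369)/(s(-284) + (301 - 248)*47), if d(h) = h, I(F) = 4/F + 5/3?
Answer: 2402229/6065 ≈ 396.08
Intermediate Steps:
I(F) = 5/3 + 4/F (I(F) = 4/F + 5*(⅓) = 4/F + 5/3 = 5/3 + 4/F)
s(o) = o*(5/3 + 4/o) (s(o) = (5/3 + 4/o)*o = o*(5/3 + 4/o))
(500374 + 300369)/(s(-284) + (301 - 248)*47) = (500374 + 300369)/((4 + (5/3)*(-284)) + (301 - 248)*47) = 800743/((4 - 1420/3) + 53*47) = 800743/(-1408/3 + 2491) = 800743/(6065/3) = 800743*(3/6065) = 2402229/6065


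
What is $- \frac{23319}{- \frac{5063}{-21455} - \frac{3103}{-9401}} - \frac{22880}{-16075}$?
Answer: $- \frac{240014741480769}{5826403040} \approx -41194.0$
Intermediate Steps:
$- \frac{23319}{- \frac{5063}{-21455} - \frac{3103}{-9401}} - \frac{22880}{-16075} = - \frac{23319}{\left(-5063\right) \left(- \frac{1}{21455}\right) - - \frac{3103}{9401}} - - \frac{4576}{3215} = - \frac{23319}{\frac{5063}{21455} + \frac{3103}{9401}} + \frac{4576}{3215} = - \frac{23319}{\frac{16310304}{28814065}} + \frac{4576}{3215} = \left(-23319\right) \frac{28814065}{16310304} + \frac{4576}{3215} = - \frac{74657242415}{1812256} + \frac{4576}{3215} = - \frac{240014741480769}{5826403040}$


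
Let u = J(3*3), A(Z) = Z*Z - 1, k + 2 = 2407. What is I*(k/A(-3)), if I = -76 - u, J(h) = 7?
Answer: -199615/8 ≈ -24952.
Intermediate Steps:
k = 2405 (k = -2 + 2407 = 2405)
A(Z) = -1 + Z**2 (A(Z) = Z**2 - 1 = -1 + Z**2)
u = 7
I = -83 (I = -76 - 1*7 = -76 - 7 = -83)
I*(k/A(-3)) = -199615/(-1 + (-3)**2) = -199615/(-1 + 9) = -199615/8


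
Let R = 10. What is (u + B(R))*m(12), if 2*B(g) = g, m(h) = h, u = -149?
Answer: -1728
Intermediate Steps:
B(g) = g/2
(u + B(R))*m(12) = (-149 + (½)*10)*12 = (-149 + 5)*12 = -144*12 = -1728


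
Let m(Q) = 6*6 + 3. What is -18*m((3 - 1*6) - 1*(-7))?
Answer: -702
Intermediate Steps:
m(Q) = 39 (m(Q) = 36 + 3 = 39)
-18*m((3 - 1*6) - 1*(-7)) = -18*39 = -702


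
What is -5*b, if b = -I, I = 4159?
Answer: 20795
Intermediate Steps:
b = -4159 (b = -1*4159 = -4159)
-5*b = -5*(-4159) = 20795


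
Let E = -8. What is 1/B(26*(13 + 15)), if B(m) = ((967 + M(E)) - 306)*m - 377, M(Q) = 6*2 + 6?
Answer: 1/493935 ≈ 2.0246e-6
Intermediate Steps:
M(Q) = 18 (M(Q) = 12 + 6 = 18)
B(m) = -377 + 679*m (B(m) = ((967 + 18) - 306)*m - 377 = (985 - 306)*m - 377 = 679*m - 377 = -377 + 679*m)
1/B(26*(13 + 15)) = 1/(-377 + 679*(26*(13 + 15))) = 1/(-377 + 679*(26*28)) = 1/(-377 + 679*728) = 1/(-377 + 494312) = 1/493935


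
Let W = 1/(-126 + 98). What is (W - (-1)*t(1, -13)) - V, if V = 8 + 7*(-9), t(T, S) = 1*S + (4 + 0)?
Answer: 1287/28 ≈ 45.964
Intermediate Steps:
W = -1/28 (W = 1/(-28) = -1/28 ≈ -0.035714)
t(T, S) = 4 + S (t(T, S) = S + 4 = 4 + S)
V = -55 (V = 8 - 63 = -55)
(W - (-1)*t(1, -13)) - V = (-1/28 - (-1)*(4 - 13)) - 1*(-55) = (-1/28 - (-1)*(-9)) + 55 = (-1/28 - 1*9) + 55 = (-1/28 - 9) + 55 = -253/28 + 55 = 1287/28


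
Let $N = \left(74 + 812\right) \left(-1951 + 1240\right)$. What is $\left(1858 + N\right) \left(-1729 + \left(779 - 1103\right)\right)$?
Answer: $1289464664$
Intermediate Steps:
$N = -629946$ ($N = 886 \left(-711\right) = -629946$)
$\left(1858 + N\right) \left(-1729 + \left(779 - 1103\right)\right) = \left(1858 - 629946\right) \left(-1729 + \left(779 - 1103\right)\right) = - 628088 \left(-1729 - 324\right) = \left(-628088\right) \left(-2053\right) = 1289464664$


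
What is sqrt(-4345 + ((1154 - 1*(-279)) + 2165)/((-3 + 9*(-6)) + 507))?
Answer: I*sqrt(975826)/15 ≈ 65.856*I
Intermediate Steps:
sqrt(-4345 + ((1154 - 1*(-279)) + 2165)/((-3 + 9*(-6)) + 507)) = sqrt(-4345 + ((1154 + 279) + 2165)/((-3 - 54) + 507)) = sqrt(-4345 + (1433 + 2165)/(-57 + 507)) = sqrt(-4345 + 3598/450) = sqrt(-4345 + 3598*(1/450)) = sqrt(-4345 + 1799/225) = sqrt(-975826/225) = I*sqrt(975826)/15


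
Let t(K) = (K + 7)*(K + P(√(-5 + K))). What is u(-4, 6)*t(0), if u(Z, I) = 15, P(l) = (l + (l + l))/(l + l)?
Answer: 315/2 ≈ 157.50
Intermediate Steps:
P(l) = 3/2 (P(l) = (l + 2*l)/((2*l)) = (3*l)*(1/(2*l)) = 3/2)
t(K) = (7 + K)*(3/2 + K) (t(K) = (K + 7)*(K + 3/2) = (7 + K)*(3/2 + K))
u(-4, 6)*t(0) = 15*(21/2 + 0² + (17/2)*0) = 15*(21/2 + 0 + 0) = 15*(21/2) = 315/2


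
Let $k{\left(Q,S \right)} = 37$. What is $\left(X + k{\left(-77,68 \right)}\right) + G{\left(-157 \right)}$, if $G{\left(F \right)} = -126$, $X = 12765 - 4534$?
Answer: $8142$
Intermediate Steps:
$X = 8231$ ($X = 12765 - 4534 = 8231$)
$\left(X + k{\left(-77,68 \right)}\right) + G{\left(-157 \right)} = \left(8231 + 37\right) - 126 = 8268 - 126 = 8142$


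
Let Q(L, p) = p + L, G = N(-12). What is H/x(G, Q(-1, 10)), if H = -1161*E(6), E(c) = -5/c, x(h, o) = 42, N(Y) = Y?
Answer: 645/28 ≈ 23.036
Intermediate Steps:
G = -12
Q(L, p) = L + p
H = 1935/2 (H = -(-5805)/6 = -1161*(-⅚) = 1935/2 ≈ 967.50)
H/x(G, Q(-1, 10)) = (1935/2)/42 = (1935/2)*(1/42) = 645/28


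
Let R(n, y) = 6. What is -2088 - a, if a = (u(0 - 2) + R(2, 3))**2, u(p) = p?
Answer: -2104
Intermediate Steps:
a = 16 (a = ((0 - 2) + 6)**2 = (-2 + 6)**2 = 4**2 = 16)
-2088 - a = -2088 - 1*16 = -2088 - 16 = -2104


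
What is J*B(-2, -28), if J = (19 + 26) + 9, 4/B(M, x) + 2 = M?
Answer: -54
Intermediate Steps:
B(M, x) = 4/(-2 + M)
J = 54 (J = 45 + 9 = 54)
J*B(-2, -28) = 54*(4/(-2 - 2)) = 54*(4/(-4)) = 54*(4*(-¼)) = 54*(-1) = -54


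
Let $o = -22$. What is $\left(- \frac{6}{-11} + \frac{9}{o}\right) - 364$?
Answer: $- \frac{8005}{22} \approx -363.86$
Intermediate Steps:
$\left(- \frac{6}{-11} + \frac{9}{o}\right) - 364 = \left(- \frac{6}{-11} + \frac{9}{-22}\right) - 364 = \left(\left(-6\right) \left(- \frac{1}{11}\right) + 9 \left(- \frac{1}{22}\right)\right) - 364 = \left(\frac{6}{11} - \frac{9}{22}\right) - 364 = \frac{3}{22} - 364 = - \frac{8005}{22}$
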